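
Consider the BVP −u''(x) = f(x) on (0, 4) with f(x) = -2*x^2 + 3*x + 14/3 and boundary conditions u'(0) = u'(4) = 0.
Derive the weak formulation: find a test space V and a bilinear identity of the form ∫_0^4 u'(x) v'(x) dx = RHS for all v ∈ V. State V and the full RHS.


V = H^1(0, 4) (no boundary constraint on v; u is determined up to an additive constant); weak form: ∫_0^4 u'v' dx = ∫_0^4 (-2*x^2 + 3*x + 14/3) v dx for all v ∈ V.

Multiply both sides by a test function v and integrate from 0 to 4:
  ∫_0^4 −u''(x) v(x) dx = ∫_0^4 f(x) v(x) dx.
Integrate the LHS by parts once:
  ∫_0^4 −u'' v dx = −[u'(x) v(x)]_0^4 + ∫_0^4 u'(x) v'(x) dx.
Thus ∫_0^4 u'(x) v'(x) dx = ∫_0^4 f(x) v(x) dx + [u'(x) v(x)]_0^4.
Choose V so that boundary terms are either known or forced to vanish.
u has homogeneous Neumann: u'(0) = u'(4) = 0. So [u' v]_0^4 = 0·v(4) − 0·v(0) = 0 for any v; take V = H^1(0, 4).
Weak formulation: find u (satisfying any essential BC) such that ∫_0^4 u'(x) v'(x) dx = ∫_0^4 f v dx for all v ∈ V (homogeneous Neumann, so boundary terms vanish).
Substituting f(x) = -2*x^2 + 3*x + 14/3, the right-hand side is ∫_0^4 (-2*x^2 + 3*x + 14/3) v dx.
Compatibility check (pure Neumann): taking v ≡ 1 ∈ V gives 0 = ∫_0^4 f dx + (0) − (0), i.e. ∫_0^4 f dx must equal u'(0) − u'(4) = 0. Indeed ∫_0^4 (-2*x^2 + 3*x + 14/3) dx = 0, so the data are compatible. The solution is then unique only up to an additive constant (fix it e.g. by requiring ∫_0^4 u dx = 0).


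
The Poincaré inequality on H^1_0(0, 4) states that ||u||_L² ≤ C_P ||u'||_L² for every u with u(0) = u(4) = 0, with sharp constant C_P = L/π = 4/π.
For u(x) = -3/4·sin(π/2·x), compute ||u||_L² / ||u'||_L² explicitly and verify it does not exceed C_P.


||u||_L² / ||u'||_L² = 2/π < C_P = 4/π.

u(x) = -3/4·sin(π/2·x), so u'(x) = -3*π*cos(π*x/2)/8.
Writing u(x) = A·sin(kπx/L) with A = -3/4 and k = 2, use ∫_0^L sin²(kπx/L) dx = L/2 and ∫_0^L cos²(kπx/L) dx = L/2.
u² = 9/16·sin²(π/2·x) and (u')² = 9*π^2/64·cos²(π/2·x), and each of sin², cos² integrates to L/2 = 2 over (0, 4).
∫_0^4 u² dx = 9/8, so ||u||_L² = 3*sqrt(2)/4.
∫_0^4 (u')² dx = 9*π^2/32, so ||u'||_L² = 3*sqrt(2)*π/8.
Ratio ||u||_L² / ||u'||_L² = 2/π.
Sharp Poincaré constant on H^1_0(0, 4) is C_P = L/π = 4/π, achieved by sin(π/4·x).
This is the k = 2 harmonic; the ratio L/(kπ) is strictly less than C_P = L/π, consistent with the sharp inequality ||u||_L² ≤ C_P ||u'||_L².


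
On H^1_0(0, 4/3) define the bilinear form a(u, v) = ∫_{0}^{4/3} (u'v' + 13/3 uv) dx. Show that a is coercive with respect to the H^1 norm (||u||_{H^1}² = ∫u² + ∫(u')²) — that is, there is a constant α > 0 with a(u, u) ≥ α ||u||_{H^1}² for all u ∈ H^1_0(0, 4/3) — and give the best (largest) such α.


α = 1

Coercivity of a(·,·) on H^1_0(0, 4/3) means a(u, u) ≥ α ||u||_{H^1}² for every u ∈ H^1_0.
The interval has length L = 4/3, and Poincaré/coercivity depend only on L. Here a(u, u) = ∫(u')² + (13/3)·∫u².
Here c = 13/3 ≥ 1, so a(u,u) = ∫(u')² + c∫u² ≥ ∫(u')² + ∫u² = ||u||_{H^1}², i.e. α = 1 works. No larger α is possible: a(u,u) ≥ α||u||_{H^1}² means (1−α)∫(u')² ≥ (α−c)∫u², and for the modes u_n = sin(nπ(x−x₀)/L) (x₀ the left endpoint) one has ∫u_n²/∫(u_n')² = (L/(nπ))² → 0, so a(u_n,u_n)/||u_n||_{H^1}² → 1. Hence the optimal constant is α = 1.
Therefore α = 1.


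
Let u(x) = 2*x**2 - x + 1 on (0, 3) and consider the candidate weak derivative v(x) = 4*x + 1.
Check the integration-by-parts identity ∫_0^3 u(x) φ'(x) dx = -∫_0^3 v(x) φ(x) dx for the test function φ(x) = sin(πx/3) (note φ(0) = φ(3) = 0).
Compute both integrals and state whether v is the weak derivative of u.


LHS = -30/π, RHS = -42/π. No, v is not the weak derivative of u.

u(x) = 2*x**2 - x + 1, classical derivative u'(x) = 4*x - 1.
φ(x) = sin(πx/3), so φ'(x) = π*cos(π*x/3)/3.
Note φ(0) = φ(3) = 0, so the boundary term u·φ vanishes.
LHS = ∫_0^3 u(x) φ'(x) dx = ∫_0^3 (2*π*x^2*cos(π*x/3)/3 - π*x*cos(π*x/3)/3 + π*cos(π*x/3)/3) dx. Term by term:
  ∫_0^3 π*cos(π*x/3)/3 dx = 0;  ∫_0^3 -π*x*cos(π*x/3)/3 dx = 6/π;  ∫_0^3 2*π*x^2*cos(π*x/3)/3 dx = -36/π.
Sum: 0 + 6/π − 36/π = -30/π.
So LHS = -30/π.
∫_0^3 v(x) φ(x) dx = ∫_0^3 (4*x*sin(π*x/3) + sin(π*x/3)) dx. Term by term:
  ∫_0^3 4*x*sin(π*x/3) dx = 36/π;  ∫_0^3 sin(π*x/3) dx = 6/π.
Sum: 36/π + 6/π = 42/π.
So RHS = -∫_0^3 v(x) φ(x) dx = -42/π.
LHS − RHS = 12/π ≠ 0, so the identity fails.
(For a valid weak derivative the identity must hold for EVERY test function, in particular this one. The failure shows v is NOT the weak derivative of u.)
Correct weak derivative would be u'(x) = 4*x - 1.


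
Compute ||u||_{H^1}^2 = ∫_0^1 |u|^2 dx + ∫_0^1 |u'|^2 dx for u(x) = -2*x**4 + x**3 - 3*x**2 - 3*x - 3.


||u||_{H^1}^2 = 1691/18

The H^1 norm (squared) on an interval (0, L) is
  ||u||_{H^1}^2 = ∫_0^L u(x)^2 dx + ∫_0^L u'(x)^2 dx.
Compute u'(x) = -8*x**3 + 3*x**2 - 6*x - 3.
Then u(x)^2 = 4*x**8 - 4*x**7 + 13*x**6 + 6*x**5 + 15*x**4 + 12*x**3 + 27*x**2 + 18*x + 9 and u'(x)^2 = 64*x**6 - 48*x**5 + 105*x**4 + 12*x**3 + 18*x**2 + 36*x + 9.
Integrate each monomial from 0 to 1 using ∫_0^1 c·x^n dx = c·1^(n+1)/(n+1):
  ∫_0^1 u(x)^2 dx = ∫_0^1 (4*x^8 - 4*x^7 + 13*x^6 + 6*x^5 + 15*x^4 + 12*x^3 + 27*x^2 + 18*x + 9) dx. Term by term:
    ∫_0^1 4*x^8 dx = 4/9;  ∫_0^1 -4*x^7 dx = -1/2;  ∫_0^1 13*x^6 dx = 13/7;
    ∫_0^1 6*x^5 dx = 1;  ∫_0^1 15*x^4 dx = 3;  ∫_0^1 12*x^3 dx = 3;
    ∫_0^1 27*x^2 dx = 9;  ∫_0^1 18*x dx = 9;  ∫_0^1 9 dx = 9.
  Sum: 4/9 − 1/2 + 13/7 + 1 + 3 + 3 + 9 + 9 + 9 = 4511/126.
  ∫_0^1 u'(x)^2 dx = ∫_0^1 (64*x^6 - 48*x^5 + 105*x^4 + 12*x^3 + 18*x^2 + 36*x + 9) dx. Term by term:
    ∫_0^1 64*x^6 dx = 64/7;  ∫_0^1 -48*x^5 dx = -8;  ∫_0^1 105*x^4 dx = 21;
    ∫_0^1 12*x^3 dx = 3;  ∫_0^1 18*x^2 dx = 6;  ∫_0^1 36*x dx = 18;
    ∫_0^1 9 dx = 9.
  Sum: 64/7 − 8 + 21 + 3 + 6 + 18 + 9 = 407/7.
Adding: ||u||_{H^1}^2 = 4511/126 + 407/7 = 1691/18.


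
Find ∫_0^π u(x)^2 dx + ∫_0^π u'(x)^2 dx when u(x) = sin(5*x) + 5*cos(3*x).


||u||_{H^1(0,π)}^2 = 138*π

u'(x) = -15*sin(3*x) + 5*cos(5*x).
Expand u² and (u')² and integrate term by term on (0, π), using: for integers n ≥ 1, ∫_0^π sin²(nx) dx = ∫_0^π cos²(nx) dx = π/2; for n ≠ n', ∫_0^π sin(nx)sin(n'x) dx = ∫_0^π cos(nx)cos(n'x) dx = 0; and by product-to-sum, ∫_0^π sin(nx)cos(n'x) dx = ½∫_0^π [sin((n+n')x) + sin((n−n')x)] dx, which is 0 when n+n' is even and 2n/(n²−n'²) when n+n' is odd (it need not vanish on (0, π)).
  u² squared terms: (5)²·∫cos(3x)² dx = 25·π/2 = 25*π/2;  (1)²·∫sin(5x)² dx = 1·π/2 = π/2.
  u² cross terms: 2·(5)·(1)·∫cos(3x)·sin(5x) dx = 10·(0) = 0.
  So ∫_0^π u² dx = 25*π/2 + π/2 + 0 = 13*π.
  (u')² squared terms: (-15)²·∫sin(3x)² dx = 225·π/2 = 225*π/2;  (5)²·∫cos(5x)² dx = 25·π/2 = 25*π/2.
  (u')² cross terms: 2·(-15)·(5)·∫sin(3x)·cos(5x) dx = -150·(0) = 0.
  So ∫_0^π (u')² dx = 225*π/2 + 25*π/2 + 0 = 125*π.
||u||_{H^1}^2 = (13*π) + (125*π) = 138*π.


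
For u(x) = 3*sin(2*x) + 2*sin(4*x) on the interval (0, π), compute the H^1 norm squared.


||u||_{H^1(0,π)}^2 = 113*π/2

u'(x) = 6*cos(2*x) + 8*cos(4*x).
Expand u² and (u')² and integrate term by term on (0, π), using: for integers n ≥ 1, ∫_0^π sin²(nx) dx = ∫_0^π cos²(nx) dx = π/2; for n ≠ n', ∫_0^π sin(nx)sin(n'x) dx = ∫_0^π cos(nx)cos(n'x) dx = 0; and by product-to-sum, ∫_0^π sin(nx)cos(n'x) dx = ½∫_0^π [sin((n+n')x) + sin((n−n')x)] dx, which is 0 when n+n' is even and 2n/(n²−n'²) when n+n' is odd (it need not vanish on (0, π)).
  u² squared terms: (2)²·∫sin(4x)² dx = 4·π/2 = 2*π;  (3)²·∫sin(2x)² dx = 9·π/2 = 9*π/2.
  u² cross terms: 2·(2)·(3)·∫sin(4x)·sin(2x) dx = 12·(0) = 0.
  So ∫_0^π u² dx = 2*π + 9*π/2 + 0 = 13*π/2.
  (u')² squared terms: (6)²·∫cos(2x)² dx = 36·π/2 = 18*π;  (8)²·∫cos(4x)² dx = 64·π/2 = 32*π.
  (u')² cross terms: 2·(6)·(8)·∫cos(2x)·cos(4x) dx = 96·(0) = 0.
  So ∫_0^π (u')² dx = 18*π + 32*π + 0 = 50*π.
||u||_{H^1}^2 = (13*π/2) + (50*π) = 113*π/2.


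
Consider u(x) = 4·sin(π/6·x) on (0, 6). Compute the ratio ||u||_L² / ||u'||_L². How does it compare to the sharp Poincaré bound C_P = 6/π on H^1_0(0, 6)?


||u||_L² / ||u'||_L² = 6/π = C_P.

u(x) = 4·sin(π/6·x), so u'(x) = 2*π*cos(π*x/6)/3.
Writing u(x) = A·sin(kπx/L) with A = 4 and k = 1, use ∫_0^L sin²(kπx/L) dx = L/2 and ∫_0^L cos²(kπx/L) dx = L/2.
u² = 16·sin²(π/6·x) and (u')² = 4*π^2/9·cos²(π/6·x), and each of sin², cos² integrates to L/2 = 3 over (0, 6).
∫_0^6 u² dx = 48, so ||u||_L² = 4*sqrt(3).
∫_0^6 (u')² dx = 4*π^2/3, so ||u'||_L² = 2*sqrt(3)*π/3.
Ratio ||u||_L² / ||u'||_L² = 6/π.
Sharp Poincaré constant on H^1_0(0, 6) is C_P = L/π = 6/π, achieved by sin(π/6·x).
This is the k = 1 eigenfunction (up to amplitude), so the ratio equals the sharp Poincaré constant exactly.


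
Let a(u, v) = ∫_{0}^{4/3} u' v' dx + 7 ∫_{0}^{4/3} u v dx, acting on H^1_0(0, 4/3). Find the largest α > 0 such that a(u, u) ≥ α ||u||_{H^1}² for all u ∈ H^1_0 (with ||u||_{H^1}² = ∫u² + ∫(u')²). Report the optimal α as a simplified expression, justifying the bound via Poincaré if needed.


α = 1

Coercivity of a(·,·) on H^1_0(0, 4/3) means a(u, u) ≥ α ||u||_{H^1}² for every u ∈ H^1_0.
The interval has length L = 4/3, and Poincaré/coercivity depend only on L. Here a(u, u) = ∫(u')² + (7)·∫u².
Here c = 7 ≥ 1, so a(u,u) = ∫(u')² + c∫u² ≥ ∫(u')² + ∫u² = ||u||_{H^1}², i.e. α = 1 works. No larger α is possible: a(u,u) ≥ α||u||_{H^1}² means (1−α)∫(u')² ≥ (α−c)∫u², and for the modes u_n = sin(nπ(x−x₀)/L) (x₀ the left endpoint) one has ∫u_n²/∫(u_n')² = (L/(nπ))² → 0, so a(u_n,u_n)/||u_n||_{H^1}² → 1. Hence the optimal constant is α = 1.
Therefore α = 1.


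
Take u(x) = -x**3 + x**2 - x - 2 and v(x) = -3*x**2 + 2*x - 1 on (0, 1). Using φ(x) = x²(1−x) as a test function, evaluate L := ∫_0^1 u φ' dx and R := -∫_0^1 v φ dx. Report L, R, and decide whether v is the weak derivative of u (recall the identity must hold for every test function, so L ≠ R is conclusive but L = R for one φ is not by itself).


LHS = 1/12, RHS = 1/12. Yes, v = u' weakly.

u(x) = -x**3 + x**2 - x - 2, classical derivative u'(x) = -3*x**2 + 2*x - 1.
φ(x) = x²(1−x), so φ'(x) = x*(2 - 3*x).
Note φ(0) = φ(1) = 0, so the boundary term u·φ vanishes.
LHS = ∫_0^1 u(x) φ'(x) dx = ∫_0^1 (3*x^5 - 5*x^4 + 5*x^3 + 4*x^2 - 4*x) dx. Term by term:
  ∫_0^1 3*x^5 dx = 1/2;  ∫_0^1 -5*x^4 dx = -1;  ∫_0^1 5*x^3 dx = 5/4;
  ∫_0^1 4*x^2 dx = 4/3;  ∫_0^1 -4*x dx = -2.
Sum: 1/2 − 1 + 5/4 + 4/3 − 2 = 1/12.
So LHS = 1/12.
∫_0^1 v(x) φ(x) dx = ∫_0^1 (3*x^5 - 5*x^4 + 3*x^3 - x^2) dx. Term by term:
  ∫_0^1 3*x^5 dx = 1/2;  ∫_0^1 -5*x^4 dx = -1;  ∫_0^1 3*x^3 dx = 3/4;
  ∫_0^1 -x^2 dx = -1/3.
Sum: 1/2 − 1 + 3/4 − 1/3 = -1/12.
So RHS = -∫_0^1 v(x) φ(x) dx = 1/12.
LHS = RHS, so the identity holds for this test φ.
Moreover u is smooth here and v(x) = u'(x) = -3*x**2 + 2*x - 1 pointwise, so the identity holds for every test function. Hence v is the weak derivative of u.


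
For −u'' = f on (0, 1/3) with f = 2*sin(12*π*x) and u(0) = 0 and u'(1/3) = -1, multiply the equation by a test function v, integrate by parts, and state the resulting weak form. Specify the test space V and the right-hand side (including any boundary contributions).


V = {v ∈ H^1(0, 1/3) : v(0) = 0} (test functions vanish at x = 0 where u is specified); weak form: ∫_0^1/3 u'v' dx = ∫_0^1/3 (2*sin(12*π*x)) v dx − v(1/3) for all v ∈ V.

Multiply both sides by a test function v and integrate from 0 to 1/3:
  ∫_0^1/3 −u''(x) v(x) dx = ∫_0^1/3 f(x) v(x) dx.
Integrate the LHS by parts once:
  ∫_0^1/3 −u'' v dx = −[u'(x) v(x)]_0^1/3 + ∫_0^1/3 u'(x) v'(x) dx.
Thus ∫_0^1/3 u'(x) v'(x) dx = ∫_0^1/3 f(x) v(x) dx + [u'(x) v(x)]_0^1/3.
Choose V so that boundary terms are either known or forced to vanish.
Mixed BC: u(0) = 0 (Dirichlet) and u'(1/3) = -1 (Neumann). Define V = {v ∈ H^1(0, 1/3) : v(0) = 0}. Then [u' v]_0^1/3 = u'(1/3)·v(1/3) − u'(0)·0 = − v(1/3).
Weak formulation: find u (satisfying any essential BC) such that ∫_0^1/3 u'(x) v'(x) dx = ∫_0^1/3 f v dx − v(1/3) for all v ∈ V (Dirichlet at 0 absorbed into V; Neumann datum at x = 1/3 contributes the boundary term).
Substituting f(x) = 2*sin(12*π*x), the right-hand side is ∫_0^1/3 (2*sin(12*π*x)) v dx − v(1/3).


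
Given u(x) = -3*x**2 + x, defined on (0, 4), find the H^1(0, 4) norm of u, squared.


||u||_{H^1}^2 = 32348/15

The H^1 norm (squared) on an interval (0, L) is
  ||u||_{H^1}^2 = ∫_0^L u(x)^2 dx + ∫_0^L u'(x)^2 dx.
Compute u'(x) = 1 - 6*x.
Then u(x)^2 = 9*x**4 - 6*x**3 + x**2 and u'(x)^2 = 36*x**2 - 12*x + 1.
Integrate each monomial from 0 to 4 using ∫_0^4 c·x^n dx = c·4^(n+1)/(n+1):
  ∫_0^4 u(x)^2 dx = ∫_0^4 (9*x^4 - 6*x^3 + x^2) dx. Term by term:
    ∫_0^4 9*x^4 dx = 9216/5;  ∫_0^4 -6*x^3 dx = -384;  ∫_0^4 x^2 dx = 64/3.
  Sum: 9216/5 − 384 + 64/3 = 22208/15.
  ∫_0^4 u'(x)^2 dx = ∫_0^4 (36*x^2 - 12*x + 1) dx. Term by term:
    ∫_0^4 36*x^2 dx = 768;  ∫_0^4 -12*x dx = -96;  ∫_0^4 1 dx = 4.
  Sum: 768 − 96 + 4 = 676.
Adding: ||u||_{H^1}^2 = 22208/15 + 676 = 32348/15.


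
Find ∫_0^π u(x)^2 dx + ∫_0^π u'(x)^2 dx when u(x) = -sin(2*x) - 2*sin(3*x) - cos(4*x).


||u||_{H^1(0,π)}^2 = -408/7 + 31*π

u'(x) = 4*sin(4*x) - 2*cos(2*x) - 6*cos(3*x).
Expand u² and (u')² and integrate term by term on (0, π), using: for integers n ≥ 1, ∫_0^π sin²(nx) dx = ∫_0^π cos²(nx) dx = π/2; for n ≠ n', ∫_0^π sin(nx)sin(n'x) dx = ∫_0^π cos(nx)cos(n'x) dx = 0; and by product-to-sum, ∫_0^π sin(nx)cos(n'x) dx = ½∫_0^π [sin((n+n')x) + sin((n−n')x)] dx, which is 0 when n+n' is even and 2n/(n²−n'²) when n+n' is odd (it need not vanish on (0, π)).
  u² squared terms: (-1)²·∫cos(4x)² dx = 1·π/2 = π/2;  (-1)²·∫sin(2x)² dx = 1·π/2 = π/2;  (-2)²·∫sin(3x)² dx = 4·π/2 = 2*π.
  u² cross terms: 2·(-1)·(-1)·∫cos(4x)·sin(2x) dx = 2·(0) = 0;  2·(-1)·(-2)·∫cos(4x)·sin(3x) dx = 4·(-6/7) = -24/7;  2·(-1)·(-2)·∫sin(2x)·sin(3x) dx = 4·(0) = 0.
  So ∫_0^π u² dx = π/2 + π/2 + 2*π + 0 − 24/7 + 0 = -24/7 + 3*π.
  (u')² squared terms: (-6)²·∫cos(3x)² dx = 36·π/2 = 18*π;  (-2)²·∫cos(2x)² dx = 4·π/2 = 2*π;  (4)²·∫sin(4x)² dx = 16·π/2 = 8*π.
  (u')² cross terms: 2·(-6)·(-2)·∫cos(3x)·cos(2x) dx = 24·(0) = 0;  2·(-6)·(4)·∫cos(3x)·sin(4x) dx = -48·(8/7) = -384/7;  2·(-2)·(4)·∫cos(2x)·sin(4x) dx = -16·(0) = 0.
  So ∫_0^π (u')² dx = 18*π + 2*π + 8*π + 0 − 384/7 + 0 = -384/7 + 28*π.
||u||_{H^1}^2 = (-24/7 + 3*π) + (-384/7 + 28*π) = -408/7 + 31*π.


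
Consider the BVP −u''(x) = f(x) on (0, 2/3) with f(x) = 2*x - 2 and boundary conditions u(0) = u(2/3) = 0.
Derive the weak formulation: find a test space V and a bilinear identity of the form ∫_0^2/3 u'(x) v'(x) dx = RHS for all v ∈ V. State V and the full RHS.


V = H^1_0(0, 2/3) (so v(0) = v(2/3) = 0); weak form: ∫_0^2/3 u'v' dx = ∫_0^2/3 (2*x - 2) v dx for all v ∈ V.

Multiply both sides by a test function v and integrate from 0 to 2/3:
  ∫_0^2/3 −u''(x) v(x) dx = ∫_0^2/3 f(x) v(x) dx.
Integrate the LHS by parts once:
  ∫_0^2/3 −u'' v dx = −[u'(x) v(x)]_0^2/3 + ∫_0^2/3 u'(x) v'(x) dx.
Thus ∫_0^2/3 u'(x) v'(x) dx = ∫_0^2/3 f(x) v(x) dx + [u'(x) v(x)]_0^2/3.
Choose V so that boundary terms are either known or forced to vanish.
u is Dirichlet: u(0) = u(2/3) = 0. Let V = H^1_0(0, 2/3); then v(0) = v(2/3) = 0, and [u' v]_0^2/3 = 0.
Weak formulation: find u (satisfying any essential BC) such that ∫_0^2/3 u'(x) v'(x) dx = ∫_0^2/3 f v dx for all v ∈ V.
Substituting f(x) = 2*x - 2, the right-hand side is ∫_0^2/3 (2*x - 2) v dx.


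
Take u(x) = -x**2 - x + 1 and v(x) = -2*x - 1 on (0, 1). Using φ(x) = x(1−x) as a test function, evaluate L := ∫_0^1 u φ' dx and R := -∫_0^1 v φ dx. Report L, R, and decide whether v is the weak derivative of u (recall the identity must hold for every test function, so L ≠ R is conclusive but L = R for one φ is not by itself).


LHS = 1/3, RHS = 1/3. Yes, v = u' weakly.

u(x) = -x**2 - x + 1, classical derivative u'(x) = -2*x - 1.
φ(x) = x(1−x), so φ'(x) = 1 - 2*x.
Note φ(0) = φ(1) = 0, so the boundary term u·φ vanishes.
LHS = ∫_0^1 u(x) φ'(x) dx = ∫_0^1 (2*x^3 + x^2 - 3*x + 1) dx. Term by term:
  ∫_0^1 2*x^3 dx = 1/2;  ∫_0^1 x^2 dx = 1/3;  ∫_0^1 -3*x dx = -3/2;
  ∫_0^1 1 dx = 1.
Sum: 1/2 + 1/3 − 3/2 + 1 = 1/3.
So LHS = 1/3.
∫_0^1 v(x) φ(x) dx = ∫_0^1 (2*x^3 - x^2 - x) dx. Term by term:
  ∫_0^1 2*x^3 dx = 1/2;  ∫_0^1 -x^2 dx = -1/3;  ∫_0^1 -x dx = -1/2.
Sum: 1/2 − 1/3 − 1/2 = -1/3.
So RHS = -∫_0^1 v(x) φ(x) dx = 1/3.
LHS = RHS, so the identity holds for this test φ.
Moreover u is smooth here and v(x) = u'(x) = -2*x - 1 pointwise, so the identity holds for every test function. Hence v is the weak derivative of u.


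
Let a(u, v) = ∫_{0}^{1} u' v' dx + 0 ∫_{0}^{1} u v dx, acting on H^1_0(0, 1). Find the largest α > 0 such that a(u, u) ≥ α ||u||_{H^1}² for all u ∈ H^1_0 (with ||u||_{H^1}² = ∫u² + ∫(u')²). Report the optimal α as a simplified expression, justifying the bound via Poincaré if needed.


α = π^2/(1 + π^2)

Coercivity of a(·,·) on H^1_0(0, 1) means a(u, u) ≥ α ||u||_{H^1}² for every u ∈ H^1_0.
The interval has length L = 1, and Poincaré/coercivity depend only on L. Here a(u, u) = ∫(u')² + (0)·∫u².
Here c = 0, so a(u,u) = ∫(u')² alone. The condition a(u,u) ≥ α||u||_{H^1}² reads (1−α)∫(u')² ≥ (α−c)∫u². Any admissible α is ≤ 1 (rapidly oscillating u have ∫u²/∫(u')² → 0), and α = 1 would force 0 ≥ (1−c)∫u², impossible since c < 1; so 1−α > 0. By the sharp Poincaré inequality on H^1_0 of an interval of length L, ∫(u')² ≥ (π/L)²∫u² with equality for the first sine mode sin(π(x−x₀)/L) (x₀ the left endpoint), so the inequality holds for all u iff (1−α)(π/L)² ≥ α − c, i.e. α ≤ ((π/L)² + c)/((π/L)² + 1) = (1 + c(L/π)²)/(1 + (L/π)²). (Direct route, valid since c ≤ 0: Poincaré gives c∫u² ≥ c(L/π)²∫(u')², so a(u,u) ≥ (1 + c(L/π)²)∫(u')², while ||u||_{H^1}² ≤ (1 + (L/π)²)∫(u')²; dividing yields the same α.) With (π/L)² = π^2 and c = 0, the largest admissible constant is α = ((π/L)² + c)/((π/L)² + 1).
Simplifying, α = π^2/(1 + π^2).


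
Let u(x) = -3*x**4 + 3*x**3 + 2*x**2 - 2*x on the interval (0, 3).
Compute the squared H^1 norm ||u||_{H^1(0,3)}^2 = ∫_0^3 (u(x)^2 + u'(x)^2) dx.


||u||_{H^1}^2 = 3722793/140

The H^1 norm (squared) on an interval (0, L) is
  ||u||_{H^1}^2 = ∫_0^L u(x)^2 dx + ∫_0^L u'(x)^2 dx.
Compute u'(x) = -12*x**3 + 9*x**2 + 4*x - 2.
Then u(x)^2 = 9*x**8 - 18*x**7 - 3*x**6 + 24*x**5 - 8*x**4 - 8*x**3 + 4*x**2 and u'(x)^2 = 144*x**6 - 216*x**5 - 15*x**4 + 120*x**3 - 20*x**2 - 16*x + 4.
Integrate each monomial from 0 to 3 using ∫_0^3 c·x^n dx = c·3^(n+1)/(n+1):
  ∫_0^3 u(x)^2 dx = ∫_0^3 (9*x^8 - 18*x^7 - 3*x^6 + 24*x^5 - 8*x^4 - 8*x^3 + 4*x^2) dx. Term by term:
    ∫_0^3 9*x^8 dx = 19683;  ∫_0^3 -18*x^7 dx = -59049/4;  ∫_0^3 -3*x^6 dx = -6561/7;
    ∫_0^3 24*x^5 dx = 2916;  ∫_0^3 -8*x^4 dx = -1944/5;  ∫_0^3 -8*x^3 dx = -162;
    ∫_0^3 4*x^2 dx = 36.
  Sum: 19683 − 59049/4 − 6561/7 + 2916 − 1944/5 − 162 + 36 = 893853/140.
  ∫_0^3 u'(x)^2 dx = ∫_0^3 (144*x^6 - 216*x^5 - 15*x^4 + 120*x^3 - 20*x^2 - 16*x + 4) dx. Term by term:
    ∫_0^3 144*x^6 dx = 314928/7;  ∫_0^3 -216*x^5 dx = -26244;  ∫_0^3 -15*x^4 dx = -729;
    ∫_0^3 120*x^3 dx = 2430;  ∫_0^3 -20*x^2 dx = -180;  ∫_0^3 -16*x dx = -72;
    ∫_0^3 4 dx = 12.
  Sum: 314928/7 − 26244 − 729 + 2430 − 180 − 72 + 12 = 141447/7.
Adding: ||u||_{H^1}^2 = 893853/140 + 141447/7 = 3722793/140.


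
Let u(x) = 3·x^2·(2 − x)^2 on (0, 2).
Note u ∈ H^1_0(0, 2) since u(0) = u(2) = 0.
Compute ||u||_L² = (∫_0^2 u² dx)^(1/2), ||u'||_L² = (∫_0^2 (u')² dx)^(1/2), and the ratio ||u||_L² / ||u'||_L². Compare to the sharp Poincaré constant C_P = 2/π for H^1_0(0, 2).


||u||_L² / ||u'||_L² = sqrt(3)/3 < C_P = 2/π.

u(x) = 3·x^2·(2 − x)^2, so u'(x) = 12*x*(x - 2)*(x - 1).
u(x) = 3·x^2·(2 − x)^2 vanishes at x = 0 and x = 2, so u ∈ H^1_0(0, 2). Differentiate via the product rule and integrate the resulting polynomials term by term.
  ∫_0^2 u² dx = ∫_0^2 (9*x^8 - 72*x^7 + 216*x^6 - 288*x^5 + 144*x^4) dx. Term by term:
    ∫_0^2 9*x^8 dx = 512;  ∫_0^2 -72*x^7 dx = -2304;  ∫_0^2 216*x^6 dx = 27648/7;
    ∫_0^2 -288*x^5 dx = -3072;  ∫_0^2 144*x^4 dx = 4608/5.
  Sum: 512 − 2304 + 27648/7 − 3072 + 4608/5 = 256/35.
  ∫_0^2 (u')² dx = ∫_0^2 (144*x^6 - 864*x^5 + 1872*x^4 - 1728*x^3 + 576*x^2) dx. Term by term:
    ∫_0^2 144*x^6 dx = 18432/7;  ∫_0^2 -864*x^5 dx = -9216;  ∫_0^2 1872*x^4 dx = 59904/5;
    ∫_0^2 -1728*x^3 dx = -6912;  ∫_0^2 576*x^2 dx = 1536.
  Sum: 18432/7 − 9216 + 59904/5 − 6912 + 1536 = 768/35.
∫_0^2 u² dx = 256/35, so ||u||_L² = 16*sqrt(35)/35.
∫_0^2 (u')² dx = 768/35, so ||u'||_L² = 16*sqrt(105)/35.
Ratio ||u||_L² / ||u'||_L² = sqrt(3)/3.
Sharp Poincaré constant on H^1_0(0, 2) is C_P = L/π = 2/π, achieved by sin(π/2·x).
A polynomial bump cannot attain the sharp Poincaré constant (only the first sine eigenfunction does), so the ratio is strictly less than C_P, consistent with ||u||_L² ≤ C_P ||u'||_L².


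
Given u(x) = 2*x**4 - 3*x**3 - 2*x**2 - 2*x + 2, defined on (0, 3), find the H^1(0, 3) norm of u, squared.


||u||_{H^1}^2 = 379257/70

The H^1 norm (squared) on an interval (0, L) is
  ||u||_{H^1}^2 = ∫_0^L u(x)^2 dx + ∫_0^L u'(x)^2 dx.
Compute u'(x) = 8*x**3 - 9*x**2 - 4*x - 2.
Then u(x)^2 = 4*x**8 - 12*x**7 + x**6 + 4*x**5 + 24*x**4 - 4*x**3 - 4*x**2 - 8*x + 4 and u'(x)^2 = 64*x**6 - 144*x**5 + 17*x**4 + 40*x**3 + 52*x**2 + 16*x + 4.
Integrate each monomial from 0 to 3 using ∫_0^3 c·x^n dx = c·3^(n+1)/(n+1):
  ∫_0^3 u(x)^2 dx = ∫_0^3 (4*x^8 - 12*x^7 + x^6 + 4*x^5 + 24*x^4 - 4*x^3 - 4*x^2 - 8*x + 4) dx. Term by term:
    ∫_0^3 4*x^8 dx = 8748;  ∫_0^3 -12*x^7 dx = -19683/2;  ∫_0^3 x^6 dx = 2187/7;
    ∫_0^3 4*x^5 dx = 486;  ∫_0^3 24*x^4 dx = 5832/5;  ∫_0^3 -4*x^3 dx = -81;
    ∫_0^3 -4*x^2 dx = -36;  ∫_0^3 -8*x dx = -36;  ∫_0^3 4 dx = 12.
  Sum: 8748 − 19683/2 + 2187/7 + 486 + 5832/5 − 81 − 36 − 36 + 12 = 51123/70.
  ∫_0^3 u'(x)^2 dx = ∫_0^3 (64*x^6 - 144*x^5 + 17*x^4 + 40*x^3 + 52*x^2 + 16*x + 4) dx. Term by term:
    ∫_0^3 64*x^6 dx = 139968/7;  ∫_0^3 -144*x^5 dx = -17496;  ∫_0^3 17*x^4 dx = 4131/5;
    ∫_0^3 40*x^3 dx = 810;  ∫_0^3 52*x^2 dx = 468;  ∫_0^3 16*x dx = 72;
    ∫_0^3 4 dx = 12.
  Sum: 139968/7 − 17496 + 4131/5 + 810 + 468 + 72 + 12 = 164067/35.
Adding: ||u||_{H^1}^2 = 51123/70 + 164067/35 = 379257/70.


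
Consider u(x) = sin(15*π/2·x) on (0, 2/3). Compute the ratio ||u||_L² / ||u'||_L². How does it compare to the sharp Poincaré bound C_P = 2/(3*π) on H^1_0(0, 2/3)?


||u||_L² / ||u'||_L² = 2/(15*π) < C_P = 2/(3*π).

u(x) = sin(15*π/2·x), so u'(x) = 15*π*cos(15*π*x/2)/2.
Writing u(x) = A·sin(kπx/L) with A = 1 and k = 5, use ∫_0^L sin²(kπx/L) dx = L/2 and ∫_0^L cos²(kπx/L) dx = L/2.
u² = 1·sin²(15*π/2·x) and (u')² = 225*π^2/4·cos²(15*π/2·x), and each of sin², cos² integrates to L/2 = 1/3 over (0, 2/3).
∫_0^2/3 u² dx = 1/3, so ||u||_L² = sqrt(3)/3.
∫_0^2/3 (u')² dx = 75*π^2/4, so ||u'||_L² = 5*sqrt(3)*π/2.
Ratio ||u||_L² / ||u'||_L² = 2/(15*π).
Sharp Poincaré constant on H^1_0(0, 2/3) is C_P = L/π = 2/(3*π), achieved by sin(3*π/2·x).
This is the k = 5 harmonic; the ratio L/(kπ) is strictly less than C_P = L/π, consistent with the sharp inequality ||u||_L² ≤ C_P ||u'||_L².


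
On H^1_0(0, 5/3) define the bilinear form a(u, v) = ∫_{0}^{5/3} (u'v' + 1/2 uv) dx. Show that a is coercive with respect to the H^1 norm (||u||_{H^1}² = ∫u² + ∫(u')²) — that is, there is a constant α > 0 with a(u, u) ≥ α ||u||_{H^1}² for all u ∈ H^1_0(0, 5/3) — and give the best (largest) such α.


α = (25 + 18*π^2)/(2*(25 + 9*π^2))

Coercivity of a(·,·) on H^1_0(0, 5/3) means a(u, u) ≥ α ||u||_{H^1}² for every u ∈ H^1_0.
The interval has length L = 5/3, and Poincaré/coercivity depend only on L. Here a(u, u) = ∫(u')² + (1/2)·∫u².
Here 0 < c = 1/2 < 1. The condition a(u,u) ≥ α||u||_{H^1}² reads (1−α)∫(u')² ≥ (α−c)∫u². Any admissible α is ≤ 1 (rapidly oscillating u have ∫u²/∫(u')² → 0), and α = 1 would force 0 ≥ (1−c)∫u², impossible since c < 1; so 1−α > 0. By the sharp Poincaré inequality on H^1_0 of an interval of length L, ∫(u')² ≥ (π/L)²∫u² with equality for the first sine mode sin(π(x−x₀)/L) (x₀ the left endpoint), so the inequality holds for all u iff (1−α)(π/L)² ≥ α − c, i.e. α ≤ ((π/L)² + c)/((π/L)² + 1) = (1 + c(L/π)²)/(1 + (L/π)²). With (π/L)² = 9*π^2/25 and c = 1/2, the largest admissible constant is α = ((π/L)² + c)/((π/L)² + 1).
Simplifying, α = (25 + 18*π^2)/(2*(25 + 9*π^2)).


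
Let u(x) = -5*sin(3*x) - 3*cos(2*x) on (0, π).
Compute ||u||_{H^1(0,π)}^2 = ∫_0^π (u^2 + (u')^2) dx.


||u||_{H^1(0,π)}^2 = 180 + 295*π/2

u'(x) = 6*sin(2*x) - 15*cos(3*x).
Expand u² and (u')² and integrate term by term on (0, π), using: for integers n ≥ 1, ∫_0^π sin²(nx) dx = ∫_0^π cos²(nx) dx = π/2; for n ≠ n', ∫_0^π sin(nx)sin(n'x) dx = ∫_0^π cos(nx)cos(n'x) dx = 0; and by product-to-sum, ∫_0^π sin(nx)cos(n'x) dx = ½∫_0^π [sin((n+n')x) + sin((n−n')x)] dx, which is 0 when n+n' is even and 2n/(n²−n'²) when n+n' is odd (it need not vanish on (0, π)).
  u² squared terms: (-5)²·∫sin(3x)² dx = 25·π/2 = 25*π/2;  (-3)²·∫cos(2x)² dx = 9·π/2 = 9*π/2.
  u² cross terms: 2·(-5)·(-3)·∫sin(3x)·cos(2x) dx = 30·(6/5) = 36.
  So ∫_0^π u² dx = 25*π/2 + 9*π/2 + 36 = 36 + 17*π.
  (u')² squared terms: (-15)²·∫cos(3x)² dx = 225·π/2 = 225*π/2;  (6)²·∫sin(2x)² dx = 36·π/2 = 18*π.
  (u')² cross terms: 2·(-15)·(6)·∫cos(3x)·sin(2x) dx = -180·(-4/5) = 144.
  So ∫_0^π (u')² dx = 225*π/2 + 18*π + 144 = 144 + 261*π/2.
||u||_{H^1}^2 = (36 + 17*π) + (144 + 261*π/2) = 180 + 295*π/2.


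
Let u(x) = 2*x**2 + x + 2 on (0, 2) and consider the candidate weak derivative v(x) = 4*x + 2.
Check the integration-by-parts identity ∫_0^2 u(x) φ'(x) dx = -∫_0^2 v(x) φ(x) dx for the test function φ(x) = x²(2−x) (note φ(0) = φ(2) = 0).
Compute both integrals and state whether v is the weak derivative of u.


LHS = -116/15, RHS = -136/15. No, v is not the weak derivative of u.

u(x) = 2*x**2 + x + 2, classical derivative u'(x) = 4*x + 1.
φ(x) = x²(2−x), so φ'(x) = x*(4 - 3*x).
Note φ(0) = φ(2) = 0, so the boundary term u·φ vanishes.
LHS = ∫_0^2 u(x) φ'(x) dx = ∫_0^2 (-6*x^4 + 5*x^3 - 2*x^2 + 8*x) dx. Term by term:
  ∫_0^2 -6*x^4 dx = -192/5;  ∫_0^2 5*x^3 dx = 20;  ∫_0^2 -2*x^2 dx = -16/3;
  ∫_0^2 8*x dx = 16.
Sum: -192/5 + 20 − 16/3 + 16 = -116/15.
So LHS = -116/15.
∫_0^2 v(x) φ(x) dx = ∫_0^2 (-4*x^4 + 6*x^3 + 4*x^2) dx. Term by term:
  ∫_0^2 -4*x^4 dx = -128/5;  ∫_0^2 6*x^3 dx = 24;  ∫_0^2 4*x^2 dx = 32/3.
Sum: -128/5 + 24 + 32/3 = 136/15.
So RHS = -∫_0^2 v(x) φ(x) dx = -136/15.
LHS − RHS = 4/3 ≠ 0, so the identity fails.
(For a valid weak derivative the identity must hold for EVERY test function, in particular this one. The failure shows v is NOT the weak derivative of u.)
Correct weak derivative would be u'(x) = 4*x + 1.


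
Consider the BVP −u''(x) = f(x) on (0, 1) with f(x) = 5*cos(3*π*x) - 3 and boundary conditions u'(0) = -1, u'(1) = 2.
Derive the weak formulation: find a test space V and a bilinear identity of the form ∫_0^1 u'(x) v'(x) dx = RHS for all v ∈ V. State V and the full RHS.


V = H^1(0, 1) (v unrestricted at boundary; u is determined up to an additive constant); weak form: ∫_0^1 u'v' dx = ∫_0^1 (5*cos(3*π*x) - 3) v dx + 2·v(1) + v(0) for all v ∈ V.

Multiply both sides by a test function v and integrate from 0 to 1:
  ∫_0^1 −u''(x) v(x) dx = ∫_0^1 f(x) v(x) dx.
Integrate the LHS by parts once:
  ∫_0^1 −u'' v dx = −[u'(x) v(x)]_0^1 + ∫_0^1 u'(x) v'(x) dx.
Thus ∫_0^1 u'(x) v'(x) dx = ∫_0^1 f(x) v(x) dx + [u'(x) v(x)]_0^1.
Choose V so that boundary terms are either known or forced to vanish.
u has inhomogeneous Neumann u'(0) = -1, u'(1) = 2. [u' v]_0^1 = (2)·v(1) − (-1)·v(0) = 2·v(1) + v(0). Take V = H^1(0, 1); boundary term becomes part of RHS.
Weak formulation: find u (satisfying any essential BC) such that ∫_0^1 u'(x) v'(x) dx = ∫_0^1 f v dx + 2·v(1) + v(0) for all v ∈ V (Neumann data are natural BCs: they enter the RHS as boundary terms).
Substituting f(x) = 5*cos(3*π*x) - 3, the right-hand side is ∫_0^1 (5*cos(3*π*x) - 3) v dx + 2·v(1) + v(0).
Compatibility check (pure Neumann): taking v ≡ 1 ∈ V gives 0 = ∫_0^1 f dx + (2) − (-1), i.e. ∫_0^1 f dx must equal u'(0) − u'(1) = -3. Indeed ∫_0^1 (5*cos(3*π*x) - 3) dx = -3, so the data are compatible. The solution is then unique only up to an additive constant (fix it e.g. by requiring ∫_0^1 u dx = 0).


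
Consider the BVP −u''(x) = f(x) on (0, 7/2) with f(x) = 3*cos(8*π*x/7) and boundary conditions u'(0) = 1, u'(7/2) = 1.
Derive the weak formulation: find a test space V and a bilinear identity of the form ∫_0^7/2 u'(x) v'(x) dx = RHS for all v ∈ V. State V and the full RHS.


V = H^1(0, 7/2) (v unrestricted at boundary; u is determined up to an additive constant); weak form: ∫_0^7/2 u'v' dx = ∫_0^7/2 (3*cos(8*π*x/7)) v dx + v(7/2) − v(0) for all v ∈ V.

Multiply both sides by a test function v and integrate from 0 to 7/2:
  ∫_0^7/2 −u''(x) v(x) dx = ∫_0^7/2 f(x) v(x) dx.
Integrate the LHS by parts once:
  ∫_0^7/2 −u'' v dx = −[u'(x) v(x)]_0^7/2 + ∫_0^7/2 u'(x) v'(x) dx.
Thus ∫_0^7/2 u'(x) v'(x) dx = ∫_0^7/2 f(x) v(x) dx + [u'(x) v(x)]_0^7/2.
Choose V so that boundary terms are either known or forced to vanish.
u has inhomogeneous Neumann u'(0) = 1, u'(7/2) = 1. [u' v]_0^7/2 = (1)·v(7/2) − (1)·v(0) = v(7/2) − v(0). Take V = H^1(0, 7/2); boundary term becomes part of RHS.
Weak formulation: find u (satisfying any essential BC) such that ∫_0^7/2 u'(x) v'(x) dx = ∫_0^7/2 f v dx + v(7/2) − v(0) for all v ∈ V (Neumann data are natural BCs: they enter the RHS as boundary terms).
Substituting f(x) = 3*cos(8*π*x/7), the right-hand side is ∫_0^7/2 (3*cos(8*π*x/7)) v dx + v(7/2) − v(0).
Compatibility check (pure Neumann): taking v ≡ 1 ∈ V gives 0 = ∫_0^7/2 f dx + (1) − (1), i.e. ∫_0^7/2 f dx must equal u'(0) − u'(7/2) = 0. Indeed ∫_0^7/2 (3*cos(8*π*x/7)) dx = 0, so the data are compatible. The solution is then unique only up to an additive constant (fix it e.g. by requiring ∫_0^7/2 u dx = 0).


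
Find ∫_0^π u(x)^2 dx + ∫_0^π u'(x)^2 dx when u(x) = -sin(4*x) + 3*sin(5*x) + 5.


||u||_{H^1(0,π)}^2 = 12 + 301*π/2

u'(x) = -4*cos(4*x) + 15*cos(5*x).
Expand u² and (u')² and integrate term by term on (0, π), using: for integers n ≥ 1, ∫_0^π sin²(nx) dx = ∫_0^π cos²(nx) dx = π/2; for n ≠ n', ∫_0^π sin(nx)sin(n'x) dx = ∫_0^π cos(nx)cos(n'x) dx = 0; and by product-to-sum, ∫_0^π sin(nx)cos(n'x) dx = ½∫_0^π [sin((n+n')x) + sin((n−n')x)] dx, which is 0 when n+n' is even and 2n/(n²−n'²) when n+n' is odd (it need not vanish on (0, π)). For the constant mode: ∫_0^π 1 dx = π, ∫_0^π cos(nx) dx = 0, ∫_0^π sin(nx) dx = (1−(−1)^n)/n.
  u² squared terms: (5)²·∫1 dx = 25·π = 25*π;  (-1)²·∫sin(4x)² dx = 1·π/2 = π/2;  (3)²·∫sin(5x)² dx = 9·π/2 = 9*π/2.
  u² cross terms: 2·(5)·(-1)·∫1·sin(4x) dx = -10·(0) = 0;  2·(5)·(3)·∫1·sin(5x) dx = 30·(2/5) = 12;  2·(-1)·(3)·∫sin(4x)·sin(5x) dx = -6·(0) = 0.
  So ∫_0^π u² dx = 25*π + π/2 + 9*π/2 + 0 + 12 + 0 = 12 + 30*π.
  (u')² squared terms: (-4)²·∫cos(4x)² dx = 16·π/2 = 8*π;  (15)²·∫cos(5x)² dx = 225·π/2 = 225*π/2.
  (u')² cross terms: 2·(-4)·(15)·∫cos(4x)·cos(5x) dx = -120·(0) = 0.
  So ∫_0^π (u')² dx = 8*π + 225*π/2 + 0 = 241*π/2.
||u||_{H^1}^2 = (12 + 30*π) + (241*π/2) = 12 + 301*π/2.


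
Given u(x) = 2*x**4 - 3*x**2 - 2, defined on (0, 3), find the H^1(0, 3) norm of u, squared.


||u||_{H^1}^2 = 145749/7

The H^1 norm (squared) on an interval (0, L) is
  ||u||_{H^1}^2 = ∫_0^L u(x)^2 dx + ∫_0^L u'(x)^2 dx.
Compute u'(x) = 8*x**3 - 6*x.
Then u(x)^2 = 4*x**8 - 12*x**6 + x**4 + 12*x**2 + 4 and u'(x)^2 = 64*x**6 - 96*x**4 + 36*x**2.
Integrate each monomial from 0 to 3 using ∫_0^3 c·x^n dx = c·3^(n+1)/(n+1):
  ∫_0^3 u(x)^2 dx = ∫_0^3 (4*x^8 - 12*x^6 + x^4 + 12*x^2 + 4) dx. Term by term:
    ∫_0^3 4*x^8 dx = 8748;  ∫_0^3 -12*x^6 dx = -26244/7;  ∫_0^3 x^4 dx = 243/5;
    ∫_0^3 12*x^2 dx = 108;  ∫_0^3 4 dx = 12.
  Sum: 8748 − 26244/7 + 243/5 + 108 + 12 = 180861/35.
  ∫_0^3 u'(x)^2 dx = ∫_0^3 (64*x^6 - 96*x^4 + 36*x^2) dx. Term by term:
    ∫_0^3 64*x^6 dx = 139968/7;  ∫_0^3 -96*x^4 dx = -23328/5;  ∫_0^3 36*x^2 dx = 324.
  Sum: 139968/7 − 23328/5 + 324 = 547884/35.
Adding: ||u||_{H^1}^2 = 180861/35 + 547884/35 = 145749/7.


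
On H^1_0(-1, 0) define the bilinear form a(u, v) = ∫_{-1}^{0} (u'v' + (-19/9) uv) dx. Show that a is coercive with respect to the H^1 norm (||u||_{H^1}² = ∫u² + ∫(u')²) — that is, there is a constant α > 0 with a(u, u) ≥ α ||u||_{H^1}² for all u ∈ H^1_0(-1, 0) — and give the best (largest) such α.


α = (-19/9 + π^2)/(1 + π^2)

Coercivity of a(·,·) on H^1_0(-1, 0) means a(u, u) ≥ α ||u||_{H^1}² for every u ∈ H^1_0.
The interval has length L = 1, and Poincaré/coercivity depend only on L. Here a(u, u) = ∫(u')² + (-19/9)·∫u².
Here c = -19/9 < 0 with |c| < (π/L)² = π^2, so coercivity still holds. The condition a(u,u) ≥ α||u||_{H^1}² reads (1−α)∫(u')² ≥ (α−c)∫u². Any admissible α is ≤ 1 (rapidly oscillating u have ∫u²/∫(u')² → 0), and α = 1 would force 0 ≥ (1−c)∫u², impossible since c < 1; so 1−α > 0. By the sharp Poincaré inequality on H^1_0 of an interval of length L, ∫(u')² ≥ (π/L)²∫u² with equality for the first sine mode sin(π(x−x₀)/L) (x₀ the left endpoint), so the inequality holds for all u iff (1−α)(π/L)² ≥ α − c, i.e. α ≤ ((π/L)² + c)/((π/L)² + 1) = (1 + c(L/π)²)/(1 + (L/π)²). (Direct route, valid since c ≤ 0: Poincaré gives c∫u² ≥ c(L/π)²∫(u')², so a(u,u) ≥ (1 + c(L/π)²)∫(u')², while ||u||_{H^1}² ≤ (1 + (L/π)²)∫(u')²; dividing yields the same α.) With (π/L)² = π^2 and c = -19/9, the largest admissible constant is α = ((π/L)² + c)/((π/L)² + 1).
Simplifying, α = (-19/9 + π^2)/(1 + π^2).


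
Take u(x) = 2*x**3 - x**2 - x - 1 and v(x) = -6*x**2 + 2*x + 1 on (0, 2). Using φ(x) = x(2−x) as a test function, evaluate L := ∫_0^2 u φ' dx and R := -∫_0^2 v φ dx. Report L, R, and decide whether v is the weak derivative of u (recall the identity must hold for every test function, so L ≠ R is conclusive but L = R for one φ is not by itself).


LHS = -28/5, RHS = 28/5. No, v is not the weak derivative of u.

u(x) = 2*x**3 - x**2 - x - 1, classical derivative u'(x) = 6*x**2 - 2*x - 1.
φ(x) = x(2−x), so φ'(x) = 2 - 2*x.
Note φ(0) = φ(2) = 0, so the boundary term u·φ vanishes.
LHS = ∫_0^2 u(x) φ'(x) dx = ∫_0^2 (-4*x^4 + 6*x^3 - 2) dx. Term by term:
  ∫_0^2 -4*x^4 dx = -128/5;  ∫_0^2 6*x^3 dx = 24;  ∫_0^2 -2 dx = -4.
Sum: -128/5 + 24 − 4 = -28/5.
So LHS = -28/5.
∫_0^2 v(x) φ(x) dx = ∫_0^2 (6*x^4 - 14*x^3 + 3*x^2 + 2*x) dx. Term by term:
  ∫_0^2 6*x^4 dx = 192/5;  ∫_0^2 -14*x^3 dx = -56;  ∫_0^2 3*x^2 dx = 8;
  ∫_0^2 2*x dx = 4.
Sum: 192/5 − 56 + 8 + 4 = -28/5.
So RHS = -∫_0^2 v(x) φ(x) dx = 28/5.
LHS − RHS = -56/5 ≠ 0, so the identity fails.
(For a valid weak derivative the identity must hold for EVERY test function, in particular this one. The failure shows v is NOT the weak derivative of u.)
Correct weak derivative would be u'(x) = 6*x**2 - 2*x - 1.


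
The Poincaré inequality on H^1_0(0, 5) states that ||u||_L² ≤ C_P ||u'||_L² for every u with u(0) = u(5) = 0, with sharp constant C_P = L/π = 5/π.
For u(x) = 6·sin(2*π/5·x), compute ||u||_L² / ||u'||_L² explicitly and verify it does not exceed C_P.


||u||_L² / ||u'||_L² = 5/(2*π) < C_P = 5/π.

u(x) = 6·sin(2*π/5·x), so u'(x) = 12*π*cos(2*π*x/5)/5.
Writing u(x) = A·sin(kπx/L) with A = 6 and k = 2, use ∫_0^L sin²(kπx/L) dx = L/2 and ∫_0^L cos²(kπx/L) dx = L/2.
u² = 36·sin²(2*π/5·x) and (u')² = 144*π^2/25·cos²(2*π/5·x), and each of sin², cos² integrates to L/2 = 5/2 over (0, 5).
∫_0^5 u² dx = 90, so ||u||_L² = 3*sqrt(10).
∫_0^5 (u')² dx = 72*π^2/5, so ||u'||_L² = 6*sqrt(10)*π/5.
Ratio ||u||_L² / ||u'||_L² = 5/(2*π).
Sharp Poincaré constant on H^1_0(0, 5) is C_P = L/π = 5/π, achieved by sin(π/5·x).
This is the k = 2 harmonic; the ratio L/(kπ) is strictly less than C_P = L/π, consistent with the sharp inequality ||u||_L² ≤ C_P ||u'||_L².


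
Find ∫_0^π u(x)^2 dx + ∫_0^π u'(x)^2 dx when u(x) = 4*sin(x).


||u||_{H^1(0,π)}^2 = 16*π

u'(x) = 4*cos(x).
Expand u² and (u')² and integrate term by term on (0, π), using: for integers n ≥ 1, ∫_0^π sin²(nx) dx = ∫_0^π cos²(nx) dx = π/2; for n ≠ n', ∫_0^π sin(nx)sin(n'x) dx = ∫_0^π cos(nx)cos(n'x) dx = 0; and by product-to-sum, ∫_0^π sin(nx)cos(n'x) dx = ½∫_0^π [sin((n+n')x) + sin((n−n')x)] dx, which is 0 when n+n' is even and 2n/(n²−n'²) when n+n' is odd (it need not vanish on (0, π)).
  u² squared terms: (4)²·∫sin(x)² dx = 16·π/2 = 8*π.
  So ∫_0^π u² dx = 8*π.
  (u')² squared terms: (4)²·∫cos(x)² dx = 16·π/2 = 8*π.
  So ∫_0^π (u')² dx = 8*π.
||u||_{H^1}^2 = (8*π) + (8*π) = 16*π.


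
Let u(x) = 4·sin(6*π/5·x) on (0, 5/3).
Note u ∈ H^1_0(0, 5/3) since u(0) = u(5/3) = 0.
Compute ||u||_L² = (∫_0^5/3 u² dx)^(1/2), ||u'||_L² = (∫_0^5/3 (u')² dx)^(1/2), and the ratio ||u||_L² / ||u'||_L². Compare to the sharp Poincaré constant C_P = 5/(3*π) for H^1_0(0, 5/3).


||u||_L² / ||u'||_L² = 5/(6*π) < C_P = 5/(3*π).

u(x) = 4·sin(6*π/5·x), so u'(x) = 24*π*cos(6*π*x/5)/5.
Writing u(x) = A·sin(kπx/L) with A = 4 and k = 2, use ∫_0^L sin²(kπx/L) dx = L/2 and ∫_0^L cos²(kπx/L) dx = L/2.
u² = 16·sin²(6*π/5·x) and (u')² = 576*π^2/25·cos²(6*π/5·x), and each of sin², cos² integrates to L/2 = 5/6 over (0, 5/3).
∫_0^5/3 u² dx = 40/3, so ||u||_L² = 2*sqrt(30)/3.
∫_0^5/3 (u')² dx = 96*π^2/5, so ||u'||_L² = 4*sqrt(30)*π/5.
Ratio ||u||_L² / ||u'||_L² = 5/(6*π).
Sharp Poincaré constant on H^1_0(0, 5/3) is C_P = L/π = 5/(3*π), achieved by sin(3*π/5·x).
This is the k = 2 harmonic; the ratio L/(kπ) is strictly less than C_P = L/π, consistent with the sharp inequality ||u||_L² ≤ C_P ||u'||_L².


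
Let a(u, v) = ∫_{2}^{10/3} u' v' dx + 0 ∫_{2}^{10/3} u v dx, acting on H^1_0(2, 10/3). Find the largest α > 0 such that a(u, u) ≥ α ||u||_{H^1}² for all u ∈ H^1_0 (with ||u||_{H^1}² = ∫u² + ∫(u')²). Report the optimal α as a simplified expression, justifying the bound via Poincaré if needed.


α = 9*π^2/(16 + 9*π^2)

Coercivity of a(·,·) on H^1_0(2, 10/3) means a(u, u) ≥ α ||u||_{H^1}² for every u ∈ H^1_0.
The interval has length L = 4/3, and Poincaré/coercivity depend only on L. Here a(u, u) = ∫(u')² + (0)·∫u².
Here c = 0, so a(u,u) = ∫(u')² alone. The condition a(u,u) ≥ α||u||_{H^1}² reads (1−α)∫(u')² ≥ (α−c)∫u². Any admissible α is ≤ 1 (rapidly oscillating u have ∫u²/∫(u')² → 0), and α = 1 would force 0 ≥ (1−c)∫u², impossible since c < 1; so 1−α > 0. By the sharp Poincaré inequality on H^1_0 of an interval of length L, ∫(u')² ≥ (π/L)²∫u² with equality for the first sine mode sin(π(x−x₀)/L) (x₀ the left endpoint), so the inequality holds for all u iff (1−α)(π/L)² ≥ α − c, i.e. α ≤ ((π/L)² + c)/((π/L)² + 1) = (1 + c(L/π)²)/(1 + (L/π)²). (Direct route, valid since c ≤ 0: Poincaré gives c∫u² ≥ c(L/π)²∫(u')², so a(u,u) ≥ (1 + c(L/π)²)∫(u')², while ||u||_{H^1}² ≤ (1 + (L/π)²)∫(u')²; dividing yields the same α.) With (π/L)² = 9*π^2/16 and c = 0, the largest admissible constant is α = ((π/L)² + c)/((π/L)² + 1).
Simplifying, α = 9*π^2/(16 + 9*π^2).
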